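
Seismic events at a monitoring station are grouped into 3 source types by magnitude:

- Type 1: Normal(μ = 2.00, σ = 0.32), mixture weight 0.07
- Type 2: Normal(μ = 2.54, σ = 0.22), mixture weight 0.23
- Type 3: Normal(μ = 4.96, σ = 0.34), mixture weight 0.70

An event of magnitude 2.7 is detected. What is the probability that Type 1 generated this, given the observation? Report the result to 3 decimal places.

0.024

Posterior ∝ prior × likelihood, so P(k | x) ∝ π_k f_k(x); normalise over all components.
Normal densities:
  f_1 = (1/(0.32·√(2π)))·exp(−(2.7−2.00)²/(2·0.32²)) = 1.246695·exp(-2.39258) = 0.11394
  f_2 = (1/(0.22·√(2π)))·exp(−(2.7−2.54)²/(2·0.22²)) = 1.813374·exp(-0.26446) = 1.39198
  f_3 = (1/(0.34·√(2π)))·exp(−(2.7−4.96)²/(2·0.34²)) = 1.173360·exp(-22.09170) = 2.98627e-10
Multiply by the mixture weights:
  π_1·f_1 = 0.07 × 0.11394 = 0.00797581
  π_2·f_2 = 0.23 × 1.39198 = 0.320155
  π_3·f_3 = 0.70 × 2.98627e-10 = 2.09039e-10
Normaliser: 0.00797581 + 0.320155 + 2.09039e-10 = 0.328131
Responsibility of Type 1: 0.00797581 / 0.328131 ≈ 0.024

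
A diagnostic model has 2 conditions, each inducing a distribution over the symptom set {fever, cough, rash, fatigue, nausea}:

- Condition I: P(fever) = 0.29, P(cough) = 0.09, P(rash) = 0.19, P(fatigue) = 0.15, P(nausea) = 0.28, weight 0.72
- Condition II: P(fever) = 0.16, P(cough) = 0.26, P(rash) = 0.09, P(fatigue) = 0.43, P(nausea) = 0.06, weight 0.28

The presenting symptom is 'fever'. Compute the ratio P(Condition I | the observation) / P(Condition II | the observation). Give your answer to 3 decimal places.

Posterior odds = (π_i f_i(x)) / (π_j f_j(x)); the normalising sum cancels.
Component likelihoods at x = 'fever':
  f_I = P(fever | comp) = 0.29
  f_II = P(fever | comp) = 0.16
Posterior odds = (π_I·f_I) / (π_II·f_II) = (0.72·0.29) / (0.28·0.16) = 0.2088 / 0.0448 ≈ 4.661

4.661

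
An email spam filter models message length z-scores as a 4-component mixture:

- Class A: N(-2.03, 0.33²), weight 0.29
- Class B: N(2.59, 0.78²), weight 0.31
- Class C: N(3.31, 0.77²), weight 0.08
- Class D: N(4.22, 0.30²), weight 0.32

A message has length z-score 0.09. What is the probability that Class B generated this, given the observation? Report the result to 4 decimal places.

0.9930

P(component k | x) = π_k·f_k(x) / marginal(x), where marginal(x) = Σ_j π_j·f_j(x).
Evaluate each component's likelihood at the observed value:
  p_A = 1.31988e-09
  p_B = 0.00300673
  p_C = 8.26104e-05
  p_D = 9.3283e-42
Multiply by the mixture weights:
  π_A·p_A = 0.29 × 1.31988e-09 = 3.82767e-10
  π_B·p_B = 0.31 × 0.00300673 = 0.000932088
  π_C·p_C = 0.08 × 8.26104e-05 = 6.60883e-06
  π_D·p_D = 0.32 × 9.3283e-42 = 2.98506e-42
Marginal: 3.82767e-10 + 0.000932088 + 6.60883e-06 + 2.98506e-42 = 0.000938697
P(Class B | 0.09) ≈ 0.9930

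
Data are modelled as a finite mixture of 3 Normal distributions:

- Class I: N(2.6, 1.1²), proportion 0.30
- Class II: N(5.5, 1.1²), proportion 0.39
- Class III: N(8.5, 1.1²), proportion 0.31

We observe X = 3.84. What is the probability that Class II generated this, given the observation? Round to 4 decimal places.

By Bayes' theorem, P(k | x) = π_k f_k(x) / Σ_j π_j f_j(x).
Normal densities:
  f_I = 0.192123
  f_II = 0.116144
  f_III = 4.59647e-05
Unnormalised posteriors:
  π_I·f_I = 0.30 × 0.192123 = 0.0576368
  π_II·f_II = 0.39 × 0.116144 = 0.0452961
  π_III·f_III = 0.31 × 4.59647e-05 = 1.42491e-05
Evidence: 0.0576368 + 0.0452961 + 1.42491e-05 = 0.102947
P(Class II | data) ≈ 0.4400

0.4400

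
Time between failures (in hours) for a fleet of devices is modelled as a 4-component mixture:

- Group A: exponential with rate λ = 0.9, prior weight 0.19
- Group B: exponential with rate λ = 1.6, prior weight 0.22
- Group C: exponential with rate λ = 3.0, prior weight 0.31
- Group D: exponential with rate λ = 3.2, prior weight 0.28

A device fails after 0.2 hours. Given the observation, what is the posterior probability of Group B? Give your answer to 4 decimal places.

The responsibility of component k is P(Z=k) f_k(x) divided by Σ_j P(Z=j) f_j(x).
Exponential densities:
  f_A = 0.751743
  f_B = 1.16184
  f_C = 1.64643
  f_D = 1.68734
Prior × likelihood for each component:
  P(Z=A)·f_A = 0.19 × 0.751743 = 0.142831
  P(Z=B)·f_B = 0.22 × 1.16184 = 0.255604
  P(Z=C)·f_C = 0.31 × 1.64643 = 0.510395
  P(Z=D)·f_D = 0.28 × 1.68734 = 0.472454
Evidence: 0.142831 + 0.255604 + 0.510395 + 0.472454 = 1.38128
P(Group B | x) = 0.255604 / 1.38128 ≈ 0.1850

0.1850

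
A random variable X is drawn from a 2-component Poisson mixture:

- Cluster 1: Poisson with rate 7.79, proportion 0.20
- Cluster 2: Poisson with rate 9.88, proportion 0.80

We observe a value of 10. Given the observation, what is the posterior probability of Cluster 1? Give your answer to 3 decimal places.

P(component k | x) = π_k·f_k(x) / marginal(x), where marginal(x) = Σ_j π_j·f_j(x).
Component likelihoods at x = 10:
  f_1 = e^(−7.79)·7.79^10/10! = 0.093855
  f_2 = e^(−9.88)·9.88^10/10! = 0.125019
Prior × likelihood for each component:
  π_1·f_1 = 0.20 × 0.093855 = 0.018771
  π_2·f_2 = 0.80 × 0.125019 = 0.100015
Normaliser: 0.018771 + 0.100015 = 0.118786
P(Cluster 1 | the observation) = 0.018771 / 0.118786 ≈ 0.158

0.158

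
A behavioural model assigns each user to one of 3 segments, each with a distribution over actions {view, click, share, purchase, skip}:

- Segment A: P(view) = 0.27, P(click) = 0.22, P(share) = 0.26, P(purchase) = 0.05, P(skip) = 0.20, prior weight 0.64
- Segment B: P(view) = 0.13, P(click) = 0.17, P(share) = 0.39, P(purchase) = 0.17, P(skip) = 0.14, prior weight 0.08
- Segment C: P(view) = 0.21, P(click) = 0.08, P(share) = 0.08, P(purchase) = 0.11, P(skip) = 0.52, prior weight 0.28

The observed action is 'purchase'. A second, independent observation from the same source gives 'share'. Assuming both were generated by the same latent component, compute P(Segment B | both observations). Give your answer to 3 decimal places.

By Bayes' theorem, P(k | x) = π_k f_k(x) / Σ_j π_j f_j(x).
Since both observations come from the same component, the likelihood for component k is f_k(x₁)·f_k(x₂).
  f_A = [P(purchase | comp) = 0.05] × [0.26] = 0.013
  f_B = [P(purchase | comp) = 0.17] × [0.39] = 0.0663
  f_C = [P(purchase | comp) = 0.11] × [0.08] = 0.0088
Multiply by the mixture weights:
  π_A·f_A = 0.64 × 0.013 = 0.00832
  π_B·f_B = 0.08 × 0.0663 = 0.005304
  π_C·f_C = 0.28 × 0.0088 = 0.002464
Marginal: 0.00832 + 0.005304 + 0.002464 = 0.016088
P(Segment B | x₁, x₂) ≈ 0.330

0.330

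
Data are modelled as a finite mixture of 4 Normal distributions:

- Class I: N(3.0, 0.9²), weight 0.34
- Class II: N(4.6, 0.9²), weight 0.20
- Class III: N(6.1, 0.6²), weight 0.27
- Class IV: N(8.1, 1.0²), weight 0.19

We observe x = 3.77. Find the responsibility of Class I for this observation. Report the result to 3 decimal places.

0.643

Apply Bayes' rule: the posterior for each component is proportional to its prior times its likelihood at x.
Component likelihoods at x = 3.77:
  L_I = 0.307412
  L_II = 0.289724
  L_III = 0.000353279
  L_IV = 3.38562e-05
Unnormalised posteriors:
  π_I·L_I = 0.34 × 0.307412 = 0.10452
  π_II·L_II = 0.20 × 0.289724 = 0.0579449
  π_III·L_III = 0.27 × 0.000353279 = 9.53854e-05
  π_IV·L_IV = 0.19 × 3.38562e-05 = 6.43268e-06
Normaliser: 0.10452 + 0.0579449 + 9.53854e-05 + 6.43268e-06 = 0.162567
P(Class I | data) ≈ 0.643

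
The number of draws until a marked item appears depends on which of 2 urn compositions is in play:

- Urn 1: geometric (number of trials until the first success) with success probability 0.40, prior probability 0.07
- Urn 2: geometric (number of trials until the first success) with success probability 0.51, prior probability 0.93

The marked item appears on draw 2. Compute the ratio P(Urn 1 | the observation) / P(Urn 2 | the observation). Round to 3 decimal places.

The posterior odds equal the prior odds times the likelihood ratio: (P(Z=i)/P(Z=j))·(f_i(x)/f_j(x)).
Geometric probabilities:
  p_1 = 0.40·(1−0.40)^1 = 0.40·0.6 = 0.24
  p_2 = 0.51·(1−0.51)^1 = 0.51·0.49 = 0.2499
Odds = (0.07/0.93) × (0.24/0.2499) = 0.0752688 × 0.960384 ≈ 0.072

0.072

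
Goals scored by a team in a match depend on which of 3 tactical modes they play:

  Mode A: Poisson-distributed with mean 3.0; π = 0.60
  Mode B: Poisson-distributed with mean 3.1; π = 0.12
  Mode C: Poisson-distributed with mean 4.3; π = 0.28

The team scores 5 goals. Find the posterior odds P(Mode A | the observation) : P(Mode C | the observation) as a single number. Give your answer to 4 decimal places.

1.2997

Posterior odds = (π_i f_i(x)) / (π_j f_j(x)); the normalising sum cancels.
Poisson probabilities:
  p_A = e^(−3.0)·3.0^5/5! = 0.100819
  p_B = e^(−3.1)·3.1^5/5! = 0.107477
  p_C = e^(−4.3)·4.3^5/5! = 0.166224
0.0604913 / 0.0465428 ≈ 1.2997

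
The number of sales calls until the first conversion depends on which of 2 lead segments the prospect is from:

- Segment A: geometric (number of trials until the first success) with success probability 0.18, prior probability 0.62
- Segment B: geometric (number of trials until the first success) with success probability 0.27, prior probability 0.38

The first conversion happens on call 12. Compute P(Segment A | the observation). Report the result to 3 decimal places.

Posterior ∝ prior × likelihood, so P(k | x) ∝ w_k f_k(x); normalise over all components.
Component likelihoods at x = 12:
  f_A = 0.0202873
  f_B = 0.00847062
Unnormalised posteriors:
  w_A·f_A = 0.62 × 0.0202873 = 0.0125781
  w_B·f_B = 0.38 × 0.00847062 = 0.00321884
Sum: 0.0125781 + 0.00321884 = 0.015797
So the posterior for Segment A is 0.0125781 / 0.015797 ≈ 0.796.

0.796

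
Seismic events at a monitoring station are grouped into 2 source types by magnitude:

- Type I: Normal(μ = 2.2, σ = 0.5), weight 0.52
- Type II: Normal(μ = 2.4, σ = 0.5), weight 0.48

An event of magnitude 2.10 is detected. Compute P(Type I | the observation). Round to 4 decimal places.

Apply Bayes' rule: the posterior for each component is proportional to its prior times its likelihood at x.
Component likelihoods at x = 2.10:
  p_I = (1/(0.5·√(2π)))·exp(−(2.10−2.2)²/(2·0.5²)) = 0.797885·exp(-0.02000) = 0.782085
  p_II = (1/(0.5·√(2π)))·exp(−(2.10−2.4)²/(2·0.5²)) = 0.797885·exp(-0.18000) = 0.666449
Weight by the priors:
  P(Z=I)·p_I = 0.52 × 0.782085 = 0.406684
  P(Z=II)·p_II = 0.48 × 0.666449 = 0.319896
Marginal: 0.406684 + 0.319896 = 0.72658
So the posterior for Type I is 0.406684 / 0.72658 ≈ 0.5597.

0.5597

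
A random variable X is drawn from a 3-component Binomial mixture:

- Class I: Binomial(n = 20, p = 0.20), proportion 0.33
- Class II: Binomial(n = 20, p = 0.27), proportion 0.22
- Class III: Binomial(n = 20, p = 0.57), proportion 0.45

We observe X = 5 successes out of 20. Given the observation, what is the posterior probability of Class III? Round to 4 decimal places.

0.0130

The responsibility of component k is P(Z=k) f_k(x) divided by Σ_j P(Z=j) f_j(x).
Component likelihoods at x = 5 successes out of 20:
  f_I = C(20,5)·0.20^5·0.80^15 = 15504·0.00032·0.0351844 = 0.17456
  f_II = C(20,5)·0.27^5·0.73^15 = 15504·0.00143489·0.00890929 = 0.198201
  f_III = C(20,5)·0.57^5·0.43^15 = 15504·0.0601692·3.17707e-06 = 0.00296377
Weight by the priors:
  P(Z=I)·f_I = 0.33 × 0.17456 = 0.0576046
  P(Z=II)·f_II = 0.22 × 0.198201 = 0.0436042
  P(Z=III)·f_III = 0.45 × 0.00296377 = 0.0013337
Evidence: 0.0576046 + 0.0436042 + 0.0013337 = 0.102543
P(Class III | data) ≈ 0.0130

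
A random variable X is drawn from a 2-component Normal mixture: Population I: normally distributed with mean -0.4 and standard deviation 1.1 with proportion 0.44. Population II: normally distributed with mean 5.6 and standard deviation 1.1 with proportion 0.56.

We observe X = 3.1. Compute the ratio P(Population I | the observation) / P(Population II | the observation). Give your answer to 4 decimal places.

Posterior odds = (P(Z=i) f_i(x)) / (P(Z=j) f_j(x)); the normalising sum cancels.
Normal densities:
  p_I = 0.00229681
  p_II = 0.0274087
0.0010106 / 0.0153489 ≈ 0.0658

0.0658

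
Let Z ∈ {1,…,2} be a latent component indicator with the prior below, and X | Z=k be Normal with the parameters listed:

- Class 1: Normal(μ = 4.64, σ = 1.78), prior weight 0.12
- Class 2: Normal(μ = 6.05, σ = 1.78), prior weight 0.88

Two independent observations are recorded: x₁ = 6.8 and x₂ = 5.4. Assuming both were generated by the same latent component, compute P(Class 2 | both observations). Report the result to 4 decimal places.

0.9349

Apply Bayes' rule: the posterior for each component is proportional to its prior times its likelihood at x.
Since both observations come from the same component, the likelihood for component k is f_k(x₁)·f_k(x₂).
  f_1 = [(1/(1.78·√(2π)))·exp(−(6.8−4.64)²/(2·1.78²)) = 0.224125·exp(-0.73627) = 0.107333] × [0.204599] = 0.0219602
  f_2 = [(1/(1.78·√(2π)))·exp(−(6.8−6.05)²/(2·1.78²)) = 0.224125·exp(-0.08877) = 0.205087] × [0.209669] = 0.0430004
Multiply by the mixture weights:
  w_1·f_1 = 0.12 × 0.0219602 = 0.00263522
  w_2·f_2 = 0.88 × 0.0430004 = 0.0378404
Normaliser: 0.00263522 + 0.0378404 = 0.0404756
Responsibility of Class 2: 0.0378404 / 0.0404756 ≈ 0.9349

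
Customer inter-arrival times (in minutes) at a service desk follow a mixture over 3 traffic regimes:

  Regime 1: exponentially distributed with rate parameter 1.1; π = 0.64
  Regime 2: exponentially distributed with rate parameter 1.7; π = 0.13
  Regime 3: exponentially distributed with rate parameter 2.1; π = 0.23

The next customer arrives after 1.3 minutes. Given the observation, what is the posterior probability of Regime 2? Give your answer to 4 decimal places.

0.1081

P(component k | x) = π_k·f_k(x) / marginal(x), where marginal(x) = Σ_j π_j·f_j(x).
Component likelihoods at x = 1.3 minutes:
  f_1 = 1.1·e^(−1.1·1.3) = 1.1·e^(−1.4300) = 0.26324
  f_2 = 1.7·e^(−1.7·1.3) = 1.7·e^(−2.2100) = 0.186491
  f_3 = 2.1·e^(−2.1·1.3) = 2.1·e^(−2.7300) = 0.136961
Weight by the priors:
  π_1·f_1 = 0.64 × 0.26324 = 0.168473
  π_2·f_2 = 0.13 × 0.186491 = 0.0242438
  π_3·f_3 = 0.23 × 0.136961 = 0.0315009
Marginal: 0.168473 + 0.0242438 + 0.0315009 = 0.224218
P(Regime 2 | x) ≈ 0.1081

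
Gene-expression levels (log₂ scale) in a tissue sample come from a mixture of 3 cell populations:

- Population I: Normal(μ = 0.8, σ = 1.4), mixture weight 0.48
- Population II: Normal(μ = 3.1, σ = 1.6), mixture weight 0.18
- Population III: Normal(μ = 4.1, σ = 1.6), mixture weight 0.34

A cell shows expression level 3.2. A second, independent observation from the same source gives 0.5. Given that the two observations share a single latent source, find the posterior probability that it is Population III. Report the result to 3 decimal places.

Posterior ∝ prior × likelihood, so P(k | x) ∝ P(Z=k) f_k(x); normalise over all components.
Since both observations come from the same component, the likelihood for component k is f_k(x₁)·f_k(x₂).
  p_I = [(1/(1.4·√(2π)))·exp(−(3.2−0.8)²/(2·1.4²)) = 0.284959·exp(-1.46939) = 0.0655594] × [0.278491] = 0.0182577
  p_II = [(1/(1.6·√(2π)))·exp(−(3.2−3.1)²/(2·1.6²)) = 0.249339·exp(-0.00195) = 0.248852] × [0.0665864] = 0.0165702
  p_III = [(1/(1.6·√(2π)))·exp(−(3.2−4.1)²/(2·1.6²)) = 0.249339·exp(-0.15820) = 0.212855] × [0.0198373] = 0.00422246
Unnormalised posteriors:
  P(Z=I)·p_I = 0.48 × 0.0182577 = 0.0087637
  P(Z=II)·p_II = 0.18 × 0.0165702 = 0.00298263
  P(Z=III)·p_III = 0.34 × 0.00422246 = 0.00143564
Denominator: 0.0087637 + 0.00298263 + 0.00143564 = 0.013182
So the posterior for Population III is 0.00143564 / 0.013182 ≈ 0.109.

0.109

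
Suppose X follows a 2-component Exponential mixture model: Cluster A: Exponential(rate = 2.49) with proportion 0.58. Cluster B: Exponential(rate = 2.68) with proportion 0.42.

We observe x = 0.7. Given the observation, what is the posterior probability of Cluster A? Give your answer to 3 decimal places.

0.594

Posterior ∝ prior × likelihood, so P(k | x) ∝ w_k f_k(x); normalise over all components.
Exponential densities:
  L_A = 0.435737
  L_B = 0.410581
Unnormalised posteriors:
  w_A·L_A = 0.58 × 0.435737 = 0.252727
  w_B·L_B = 0.42 × 0.410581 = 0.172444
Normaliser: 0.252727 + 0.172444 = 0.425171
P(Cluster A | 0.7) ≈ 0.594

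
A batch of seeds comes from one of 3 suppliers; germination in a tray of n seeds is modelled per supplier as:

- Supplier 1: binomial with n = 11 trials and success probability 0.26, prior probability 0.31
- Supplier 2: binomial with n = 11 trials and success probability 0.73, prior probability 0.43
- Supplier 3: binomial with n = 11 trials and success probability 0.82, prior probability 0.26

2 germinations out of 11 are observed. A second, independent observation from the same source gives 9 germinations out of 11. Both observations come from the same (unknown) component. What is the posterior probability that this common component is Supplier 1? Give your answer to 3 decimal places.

Posterior ∝ prior × likelihood, so P(k | x) ∝ P(Z=k) f_k(x); normalise over all components.
Since both observations come from the same component, the likelihood for component k is f_k(x₁)·f_k(x₂).
  f_1 = [C(11,2)·0.26^2·0.74^9 = 55·0.0676·0.0665404 = 0.247397] × [0.000163526] = 4.04558e-05
  f_2 = [C(11,2)·0.73^2·0.27^9 = 55·0.5329·7.6256e-06 = 0.000223502] × [0.236046] = 5.27568e-05
  f_3 = [C(11,2)·0.82^2·0.18^9 = 55·0.6724·1.98359e-07 = 7.33572e-06] × [0.298698] = 2.19117e-06
Multiply by the mixture weights:
  P(Z=1)·f_1 = 0.31 × 4.04558e-05 = 1.25413e-05
  P(Z=2)·f_2 = 0.43 × 5.27568e-05 = 2.26854e-05
  P(Z=3)·f_3 = 0.26 × 2.19117e-06 = 5.69703e-07
Evidence: 1.25413e-05 + 2.26854e-05 + 5.69703e-07 = 3.57964e-05
So the posterior for Supplier 1 is 1.25413e-05 / 3.57964e-05 ≈ 0.350.

0.350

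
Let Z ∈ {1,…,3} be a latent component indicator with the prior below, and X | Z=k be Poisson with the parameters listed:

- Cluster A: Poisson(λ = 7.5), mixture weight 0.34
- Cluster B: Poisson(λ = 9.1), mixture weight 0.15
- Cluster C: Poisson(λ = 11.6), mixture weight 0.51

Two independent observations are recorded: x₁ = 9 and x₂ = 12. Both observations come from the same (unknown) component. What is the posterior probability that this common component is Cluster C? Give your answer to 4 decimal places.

0.6568

By Bayes' theorem, P(k | x) = π_k f_k(x) / Σ_j π_j f_j(x).
Since both observations come from the same component, the likelihood for component k is f_k(x₁)·f_k(x₂).
  p_A = [0.11444] × [0.0365754] = 0.00418571
  p_B = [0.131683] × [0.0751761] = 0.00989942
  p_C = [0.0960601] × [0.113591] = 0.0109115
Multiply by the mixture weights:
  π_A·p_A = 0.34 × 0.00418571 = 0.00142314
  π_B·p_B = 0.15 × 0.00989942 = 0.00148491
  π_C·p_C = 0.51 × 0.0109115 = 0.00556488
Denominator: 0.00142314 + 0.00148491 + 0.00556488 = 0.00847294
Responsibility of Cluster C: 0.00556488 / 0.00847294 ≈ 0.6568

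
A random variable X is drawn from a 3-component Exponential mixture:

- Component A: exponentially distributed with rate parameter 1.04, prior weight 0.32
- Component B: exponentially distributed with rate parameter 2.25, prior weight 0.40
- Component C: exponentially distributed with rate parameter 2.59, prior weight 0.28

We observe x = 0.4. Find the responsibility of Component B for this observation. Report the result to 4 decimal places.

The responsibility of component k is P(Z=k) f_k(x) divided by Σ_j P(Z=j) f_j(x).
Exponential densities:
  L_A = 1.04·e^(−1.04·0.4) = 1.04·e^(−0.4160) = 0.686067
  L_B = 2.25·e^(−2.25·0.4) = 2.25·e^(−0.9000) = 0.914782
  L_C = 2.59·e^(−2.59·0.4) = 2.59·e^(−1.0360) = 0.919117
Multiply by the mixture weights:
  P(Z=A)·L_A = 0.32 × 0.686067 = 0.219542
  P(Z=B)·L_B = 0.40 × 0.914782 = 0.365913
  P(Z=C)·L_C = 0.28 × 0.919117 = 0.257353
Sum: 0.219542 + 0.365913 + 0.257353 = 0.842807
So the posterior for Component B is 0.365913 / 0.842807 ≈ 0.4342.

0.4342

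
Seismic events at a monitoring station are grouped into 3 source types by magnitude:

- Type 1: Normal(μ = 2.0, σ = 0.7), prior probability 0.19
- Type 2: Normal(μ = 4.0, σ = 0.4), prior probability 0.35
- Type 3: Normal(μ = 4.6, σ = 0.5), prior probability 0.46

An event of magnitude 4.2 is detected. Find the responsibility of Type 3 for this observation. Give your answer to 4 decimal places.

Apply Bayes' rule: the posterior for each component is proportional to its prior times its likelihood at x.
Normal densities:
  L_1 = (1/(0.7·√(2π)))·exp(−(4.2−2.0)²/(2·0.7²)) = 0.569918·exp(-4.93878) = 0.00408253
  L_2 = (1/(0.4·√(2π)))·exp(−(4.2−4.0)²/(2·0.4²)) = 0.997356·exp(-0.12500) = 0.880163
  L_3 = (1/(0.5·√(2π)))·exp(−(4.2−4.6)²/(2·0.5²)) = 0.797885·exp(-0.32000) = 0.579383
Unnormalised posteriors:
  π_1·L_1 = 0.19 × 0.00408253 = 0.00077568
  π_2·L_2 = 0.35 × 0.880163 = 0.308057
  π_3·L_3 = 0.46 × 0.579383 = 0.266516
Normaliser: 0.00077568 + 0.308057 + 0.266516 = 0.575349
P(Type 3 | 4.2) = 0.266516 / 0.575349 ≈ 0.4632

0.4632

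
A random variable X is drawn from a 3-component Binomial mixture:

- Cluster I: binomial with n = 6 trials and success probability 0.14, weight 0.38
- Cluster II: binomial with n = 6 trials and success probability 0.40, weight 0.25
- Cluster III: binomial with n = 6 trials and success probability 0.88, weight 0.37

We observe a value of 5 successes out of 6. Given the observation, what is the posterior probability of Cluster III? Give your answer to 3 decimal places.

By Bayes' theorem, P(k | x) = π_k f_k(x) / Σ_j π_j f_j(x).
Component likelihoods at x = 5 successes out of 6:
  p_I = 0.000277517
  p_II = 0.036864
  p_III = 0.379967
Unnormalised posteriors:
  π_I·p_I = 0.38 × 0.000277517 = 0.000105457
  π_II·p_II = 0.25 × 0.036864 = 0.009216
  π_III·p_III = 0.37 × 0.379967 = 0.140588
Marginal: 0.000105457 + 0.009216 + 0.140588 = 0.149909
P(Cluster III | data) ≈ 0.938

0.938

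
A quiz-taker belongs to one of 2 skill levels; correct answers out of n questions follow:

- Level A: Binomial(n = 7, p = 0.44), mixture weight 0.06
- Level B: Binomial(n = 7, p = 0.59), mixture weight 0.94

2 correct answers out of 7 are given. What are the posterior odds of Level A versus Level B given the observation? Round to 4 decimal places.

Only the two components matter; the odds are (π_i f_i(x)) / (π_j f_j(x)).
Component likelihoods at x = 2 correct answers out of 7:
  f_A = C(7,2)·0.44^2·0.56^5 = 21·0.1936·0.0550732 = 0.223906
  f_B = C(7,2)·0.59^2·0.41^5 = 21·0.3481·0.0115856 = 0.084692
Posterior odds = (π_A·f_A) / (π_B·f_B) = (0.06·0.223906) / (0.94·0.084692) = 0.0134343 / 0.0796105 ≈ 0.1688

0.1688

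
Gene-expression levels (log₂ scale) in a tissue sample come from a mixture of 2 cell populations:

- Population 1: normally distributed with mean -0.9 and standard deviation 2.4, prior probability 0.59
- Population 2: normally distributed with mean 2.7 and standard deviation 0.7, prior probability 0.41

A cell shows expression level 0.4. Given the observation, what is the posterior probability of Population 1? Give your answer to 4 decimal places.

0.9877

By Bayes' theorem, P(k | x) = P(Z=k) f_k(x) / Σ_j P(Z=j) f_j(x).
Normal densities:
  p_1 = 0.143545
  p_2 = 0.00257934
Unnormalised posteriors:
  P(Z=1)·p_1 = 0.59 × 0.143545 = 0.0846914
  P(Z=2)·p_2 = 0.41 × 0.00257934 = 0.00105753
Sum: 0.0846914 + 0.00105753 = 0.0857489
So the posterior for Population 1 is 0.0846914 / 0.0857489 ≈ 0.9877.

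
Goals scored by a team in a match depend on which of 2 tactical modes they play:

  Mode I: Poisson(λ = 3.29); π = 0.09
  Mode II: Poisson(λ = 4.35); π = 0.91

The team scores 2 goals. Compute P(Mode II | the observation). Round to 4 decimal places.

0.8596

Apply Bayes' rule: the posterior for each component is proportional to its prior times its likelihood at x.
Poisson probabilities:
  f_I = e^(−3.29)·3.29^2/2! = 0.20162
  f_II = e^(−4.35)·4.35^2/2! = 0.122115
Unnormalised posteriors:
  w_I·f_I = 0.09 × 0.20162 = 0.0181458
  w_II·f_II = 0.91 × 0.122115 = 0.111124
Marginal: 0.0181458 + 0.111124 = 0.12927
Responsibility of Mode II: 0.111124 / 0.12927 ≈ 0.8596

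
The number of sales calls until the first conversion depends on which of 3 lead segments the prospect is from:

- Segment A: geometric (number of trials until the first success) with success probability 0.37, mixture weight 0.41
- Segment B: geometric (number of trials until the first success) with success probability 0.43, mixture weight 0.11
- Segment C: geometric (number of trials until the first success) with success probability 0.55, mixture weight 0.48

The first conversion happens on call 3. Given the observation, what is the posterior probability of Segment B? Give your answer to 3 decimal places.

Apply Bayes' rule: the posterior for each component is proportional to its prior times its likelihood at x.
Evaluate each component's likelihood at the observed value:
  p_A = 0.146853
  p_B = 0.139707
  p_C = 0.111375
Multiply by the mixture weights:
  π_A·p_A = 0.41 × 0.146853 = 0.0602097
  π_B·p_B = 0.11 × 0.139707 = 0.0153678
  π_C·p_C = 0.48 × 0.111375 = 0.05346
Denominator: 0.0602097 + 0.0153678 + 0.05346 = 0.129037
So the posterior for Segment B is 0.0153678 / 0.129037 ≈ 0.119.

0.119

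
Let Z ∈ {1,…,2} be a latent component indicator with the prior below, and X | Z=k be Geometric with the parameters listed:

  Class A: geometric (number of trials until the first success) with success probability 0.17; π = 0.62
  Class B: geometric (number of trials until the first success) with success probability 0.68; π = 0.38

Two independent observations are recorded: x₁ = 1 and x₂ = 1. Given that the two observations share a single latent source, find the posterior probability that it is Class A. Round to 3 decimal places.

0.093

Apply Bayes' rule: the posterior for each component is proportional to its prior times its likelihood at x.
Since both observations come from the same component, the likelihood for component k is f_k(x₁)·f_k(x₂).
  L_A = [0.17·(1−0.17)^0 = 0.17·1 = 0.17] × [0.17] = 0.0289
  L_B = [0.68·(1−0.68)^0 = 0.68·1 = 0.68] × [0.68] = 0.4624
Weight by the priors:
  π_A·L_A = 0.62 × 0.0289 = 0.017918
  π_B·L_B = 0.38 × 0.4624 = 0.175712
Marginal: 0.017918 + 0.175712 = 0.19363
Responsibility of Class A: 0.017918 / 0.19363 ≈ 0.093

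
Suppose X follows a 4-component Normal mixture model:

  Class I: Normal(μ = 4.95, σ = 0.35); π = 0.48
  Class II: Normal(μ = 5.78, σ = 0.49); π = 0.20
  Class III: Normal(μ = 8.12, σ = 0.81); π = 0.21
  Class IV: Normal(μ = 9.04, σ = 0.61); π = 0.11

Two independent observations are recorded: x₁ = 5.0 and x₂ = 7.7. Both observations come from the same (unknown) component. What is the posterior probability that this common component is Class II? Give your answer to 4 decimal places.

0.3931

Apply Bayes' rule: the posterior for each component is proportional to its prior times its likelihood at x.
Since both observations come from the same component, the likelihood for component k is f_k(x₁)·f_k(x₂).
  f_I = [(1/(0.35·√(2π)))·exp(−(5.0−4.95)²/(2·0.35²)) = 1.139835·exp(-0.01020) = 1.12826] × [4.48047e-14] = 5.05515e-14
  f_II = [(1/(0.49·√(2π)))·exp(−(5.0−5.78)²/(2·0.49²)) = 0.814168·exp(-1.26697) = 0.229337] × [0.00037733] = 8.65359e-05
  f_III = [(1/(0.81·√(2π)))·exp(−(5.0−8.12)²/(2·0.81²)) = 0.492521·exp(-7.41838) = 0.000295572] × [0.430569] = 0.000127264
  f_IV = [(1/(0.61·√(2π)))·exp(−(5.0−9.04)²/(2·0.61²)) = 0.654004·exp(-21.93174) = 1.9532e-10] × [0.0585758] = 1.1441e-11
Multiply by the mixture weights:
  π_I·f_I = 0.48 × 5.05515e-14 = 2.42647e-14
  π_II·f_II = 0.20 × 8.65359e-05 = 1.73072e-05
  π_III·f_III = 0.21 × 0.000127264 = 2.67254e-05
  π_IV·f_IV = 0.11 × 1.1441e-11 = 1.25851e-12
Normaliser: 2.42647e-14 + 1.73072e-05 + 2.67254e-05 + 1.25851e-12 = 4.40326e-05
P(Class II | x₁,x₂) ≈ 0.3931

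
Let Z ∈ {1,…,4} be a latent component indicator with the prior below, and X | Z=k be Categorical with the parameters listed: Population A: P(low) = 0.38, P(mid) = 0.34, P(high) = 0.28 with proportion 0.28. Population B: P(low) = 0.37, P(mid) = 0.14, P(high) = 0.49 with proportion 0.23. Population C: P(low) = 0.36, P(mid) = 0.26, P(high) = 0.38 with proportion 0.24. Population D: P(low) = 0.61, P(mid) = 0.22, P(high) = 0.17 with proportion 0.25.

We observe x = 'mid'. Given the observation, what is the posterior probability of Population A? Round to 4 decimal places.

Posterior ∝ prior × likelihood, so P(k | x) ∝ π_k f_k(x); normalise over all components.
Component likelihoods at x = 'mid':
  f_A = P(mid | comp) = 0.34
  f_B = P(mid | comp) = 0.14
  f_C = P(mid | comp) = 0.26
  f_D = P(mid | comp) = 0.22
Unnormalised posteriors:
  π_A·f_A = 0.28 × 0.34 = 0.0952
  π_B·f_B = 0.23 × 0.14 = 0.0322
  π_C·f_C = 0.24 × 0.26 = 0.0624
  π_D·f_D = 0.25 × 0.22 = 0.055
Sum: 0.0952 + 0.0322 + 0.0624 + 0.055 = 0.2448
P(Population A | data) ≈ 0.3889

0.3889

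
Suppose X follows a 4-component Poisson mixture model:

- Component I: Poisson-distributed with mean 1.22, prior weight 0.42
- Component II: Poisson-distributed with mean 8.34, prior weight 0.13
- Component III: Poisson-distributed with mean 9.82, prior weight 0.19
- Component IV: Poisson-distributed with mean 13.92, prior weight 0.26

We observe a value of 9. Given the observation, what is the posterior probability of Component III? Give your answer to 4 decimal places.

Apply Bayes' rule: the posterior for each component is proportional to its prior times its likelihood at x.
Evaluate each component's likelihood at the observed value:
  f_I = e^(−1.22)·1.22^9/9! = 4.8712e-06
  f_II = e^(−8.34)·8.34^9/9! = 0.128444
  f_III = e^(−9.82)·9.82^9/9! = 0.127195
  f_IV = e^(−13.92)·13.92^9/9! = 0.0487092
Weight by the priors:
  w_I·f_I = 0.42 × 4.8712e-06 = 2.04591e-06
  w_II·f_II = 0.13 × 0.128444 = 0.0166978
  w_III·f_III = 0.19 × 0.127195 = 0.024167
  w_IV·f_IV = 0.26 × 0.0487092 = 0.0126644
Marginal: 2.04591e-06 + 0.0166978 + 0.024167 + 0.0126644 = 0.0535312
P(Component III | 9) = 0.024167 / 0.0535312 ≈ 0.4515

0.4515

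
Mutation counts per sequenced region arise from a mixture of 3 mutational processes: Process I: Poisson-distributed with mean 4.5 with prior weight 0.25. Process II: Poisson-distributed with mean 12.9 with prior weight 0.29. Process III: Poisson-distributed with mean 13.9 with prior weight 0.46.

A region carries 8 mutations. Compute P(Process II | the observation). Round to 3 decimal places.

0.345

By Bayes' theorem, P(k | x) = π_k f_k(x) / Σ_j π_j f_j(x).
Component likelihoods at x = 8 mutations:
  L_I = 0.0463292
  L_II = 0.0475115
  L_III = 0.0317618
Prior × likelihood for each component:
  π_I·L_I = 0.25 × 0.0463292 = 0.0115823
  π_II·L_II = 0.29 × 0.0475115 = 0.0137783
  π_III·L_III = 0.46 × 0.0317618 = 0.0146104
Sum: 0.0115823 + 0.0137783 + 0.0146104 = 0.039971
So the posterior for Process II is 0.0137783 / 0.039971 ≈ 0.345.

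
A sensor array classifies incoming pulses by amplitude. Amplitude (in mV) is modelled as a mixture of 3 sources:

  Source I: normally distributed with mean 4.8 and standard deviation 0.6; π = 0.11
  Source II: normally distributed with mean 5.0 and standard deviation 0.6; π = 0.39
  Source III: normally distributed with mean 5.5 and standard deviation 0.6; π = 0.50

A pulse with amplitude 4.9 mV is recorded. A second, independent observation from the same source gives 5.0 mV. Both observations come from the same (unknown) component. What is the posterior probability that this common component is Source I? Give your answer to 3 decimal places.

0.146

By Bayes' theorem, P(k | x) = w_k f_k(x) / Σ_j w_j f_j(x).
Since both observations come from the same component, the likelihood for component k is f_k(x₁)·f_k(x₂).
  f_I = [(1/(0.6·√(2π)))·exp(−(4.9−4.8)²/(2·0.6²)) = 0.664904·exp(-0.01389) = 0.655733] × [0.628972] = 0.412438
  f_II = [(1/(0.6·√(2π)))·exp(−(4.9−5.0)²/(2·0.6²)) = 0.664904·exp(-0.01389) = 0.655733] × [0.664904] = 0.435999
  f_III = [(1/(0.6·√(2π)))·exp(−(4.9−5.5)²/(2·0.6²)) = 0.664904·exp(-0.50000) = 0.403285] × [0.469853] = 0.189485
Weight by the priors:
  w_I·f_I = 0.11 × 0.412438 = 0.0453681
  w_II·f_II = 0.39 × 0.435999 = 0.17004
  w_III·f_III = 0.50 × 0.189485 = 0.0947423
Marginal: 0.0453681 + 0.17004 + 0.0947423 = 0.31015
P(Source I | data) ≈ 0.146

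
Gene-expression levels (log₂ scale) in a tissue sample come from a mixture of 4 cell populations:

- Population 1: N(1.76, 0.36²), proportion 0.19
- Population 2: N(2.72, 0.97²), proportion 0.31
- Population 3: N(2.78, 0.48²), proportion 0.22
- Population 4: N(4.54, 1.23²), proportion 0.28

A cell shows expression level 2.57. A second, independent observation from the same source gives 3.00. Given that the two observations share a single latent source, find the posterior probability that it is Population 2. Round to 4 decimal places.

0.2795

The responsibility of component k is P(Z=k) f_k(x) divided by Σ_j P(Z=j) f_j(x).
Since both observations come from the same component, the likelihood for component k is f_k(x₁)·f_k(x₂).
  f_1 = [0.0881657] × [0.00293988] = 0.000259197
  f_2 = [0.406392] × [0.394498] = 0.160321
  f_3 = [0.755276] × [0.748261] = 0.565143
  f_4 = [0.0899451] × [0.148118] = 0.0133225
Weight by the priors:
  P(Z=1)·f_1 = 0.19 × 0.000259197 = 4.92474e-05
  P(Z=2)·f_2 = 0.31 × 0.160321 = 0.0496995
  P(Z=3)·f_3 = 0.22 × 0.565143 = 0.124331
  P(Z=4)·f_4 = 0.28 × 0.0133225 = 0.0037303
Denominator: 4.92474e-05 + 0.0496995 + 0.124331 + 0.0037303 = 0.17781
Responsibility of Population 2: 0.0496995 / 0.17781 ≈ 0.2795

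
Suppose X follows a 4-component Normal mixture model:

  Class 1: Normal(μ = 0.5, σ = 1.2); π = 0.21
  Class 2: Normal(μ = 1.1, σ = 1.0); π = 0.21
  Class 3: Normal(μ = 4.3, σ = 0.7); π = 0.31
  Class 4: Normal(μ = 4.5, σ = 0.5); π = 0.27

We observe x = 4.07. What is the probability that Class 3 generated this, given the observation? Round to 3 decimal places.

Apply Bayes' rule: the posterior for each component is proportional to its prior times its likelihood at x.
Normal densities:
  L_1 = 0.00397961
  L_2 = 0.00484703
  L_3 = 0.539969
  L_4 = 0.551236
Unnormalised posteriors:
  π_1·L_1 = 0.21 × 0.00397961 = 0.000835717
  π_2·L_2 = 0.21 × 0.00484703 = 0.00101788
  π_3·L_3 = 0.31 × 0.539969 = 0.16739
  π_4·L_4 = 0.27 × 0.551236 = 0.148834
Sum: 0.000835717 + 0.00101788 + 0.16739 + 0.148834 = 0.318078
So the posterior for Class 3 is 0.16739 / 0.318078 ≈ 0.526.

0.526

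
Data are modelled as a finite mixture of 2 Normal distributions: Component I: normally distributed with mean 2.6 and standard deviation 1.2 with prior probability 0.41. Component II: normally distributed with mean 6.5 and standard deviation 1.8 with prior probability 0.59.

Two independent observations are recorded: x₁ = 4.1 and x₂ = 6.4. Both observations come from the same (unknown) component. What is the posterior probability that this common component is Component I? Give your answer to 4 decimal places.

P(component k | x) = w_k·f_k(x) / marginal(x), where marginal(x) = Σ_j w_j·f_j(x).
Since both observations come from the same component, the likelihood for component k is f_k(x₁)·f_k(x₂).
  p_I = [0.152208] × [0.00220915] = 0.000336249
  p_II = [0.0911167] × [0.221293] = 0.0201635
Weight by the priors:
  w_I·p_I = 0.41 × 0.000336249 = 0.000137862
  w_II·p_II = 0.59 × 0.0201635 = 0.0118965
Evidence: 0.000137862 + 0.0118965 = 0.0120343
P(Component I | x) = 0.000137862 / 0.0120343 ≈ 0.0115

0.0115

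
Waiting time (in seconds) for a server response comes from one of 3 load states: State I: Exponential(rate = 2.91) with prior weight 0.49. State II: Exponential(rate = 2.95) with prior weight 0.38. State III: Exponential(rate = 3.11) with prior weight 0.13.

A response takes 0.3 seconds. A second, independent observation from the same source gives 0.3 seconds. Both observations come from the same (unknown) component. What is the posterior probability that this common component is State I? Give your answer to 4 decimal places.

0.4886

P(component k | x) = w_k·f_k(x) / marginal(x), where marginal(x) = Σ_j w_j·f_j(x).
Since both observations come from the same component, the likelihood for component k is f_k(x₁)·f_k(x₂).
  p_I = [2.91·e^(−2.91·0.3) = 2.91·e^(−0.8730) = 1.2155] × [1.2155] = 1.47743
  p_II = [2.95·e^(−2.95·0.3) = 2.95·e^(−0.8850) = 1.21751] × [1.21751] = 1.48232
  p_III = [3.11·e^(−3.11·0.3) = 3.11·e^(−0.9330) = 1.22339] × [1.22339] = 1.49667
Unnormalised posteriors:
  w_I·p_I = 0.49 × 1.47743 = 0.723942
  w_II·p_II = 0.38 × 1.48232 = 0.563283
  w_III·p_III = 0.13 × 1.49667 = 0.194568
Marginal: 0.723942 + 0.563283 + 0.194568 = 1.48179
Responsibility of State I: 0.723942 / 1.48179 ≈ 0.4886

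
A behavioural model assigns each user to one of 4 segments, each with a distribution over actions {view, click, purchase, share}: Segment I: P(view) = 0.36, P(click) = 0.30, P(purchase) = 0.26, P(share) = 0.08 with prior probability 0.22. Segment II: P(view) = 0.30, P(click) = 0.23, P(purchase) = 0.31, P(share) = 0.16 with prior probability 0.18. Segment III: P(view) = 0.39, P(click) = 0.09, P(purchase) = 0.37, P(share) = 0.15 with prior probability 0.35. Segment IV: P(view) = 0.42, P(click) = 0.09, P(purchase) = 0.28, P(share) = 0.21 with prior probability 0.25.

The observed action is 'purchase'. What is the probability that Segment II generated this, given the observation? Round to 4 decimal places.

0.1786

Apply Bayes' rule: the posterior for each component is proportional to its prior times its likelihood at x.
Evaluate each component's likelihood at the observed value:
  f_I = P(purchase | comp) = 0.26
  f_II = P(purchase | comp) = 0.31
  f_III = P(purchase | comp) = 0.37
  f_IV = P(purchase | comp) = 0.28
Weight by the priors:
  w_I·f_I = 0.22 × 0.26 = 0.0572
  w_II·f_II = 0.18 × 0.31 = 0.0558
  w_III·f_III = 0.35 × 0.37 = 0.1295
  w_IV·f_IV = 0.25 × 0.28 = 0.07
Evidence: 0.0572 + 0.0558 + 0.1295 + 0.07 = 0.3125
P(Segment II | 'purchase') ≈ 0.1786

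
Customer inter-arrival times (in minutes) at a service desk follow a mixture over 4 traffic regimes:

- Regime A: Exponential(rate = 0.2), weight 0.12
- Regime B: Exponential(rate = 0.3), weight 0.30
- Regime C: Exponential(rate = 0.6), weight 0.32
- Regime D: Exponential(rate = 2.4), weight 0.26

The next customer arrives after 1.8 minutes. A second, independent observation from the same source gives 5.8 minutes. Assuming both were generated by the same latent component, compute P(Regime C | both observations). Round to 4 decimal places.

By Bayes' theorem, P(k | x) = P(Z=k) f_k(x) / Σ_j P(Z=j) f_j(x).
Since both observations come from the same component, the likelihood for component k is f_k(x₁)·f_k(x₂).
  p_A = [0.2·e^(−0.2·1.8) = 0.2·e^(−0.3600) = 0.139535] × [0.0626972] = 0.00874848
  p_B = [0.3·e^(−0.3·1.8) = 0.3·e^(−0.5400) = 0.174824] × [0.0526561] = 0.00920558
  p_C = [0.6·e^(−0.6·1.8) = 0.6·e^(−1.0800) = 0.203757] × [0.0184844] = 0.00376634
  p_D = [2.4·e^(−2.4·1.8) = 2.4·e^(−4.3200) = 0.0319197] × [2.16188e-06] = 6.90067e-08
Unnormalised posteriors:
  P(Z=A)·p_A = 0.12 × 0.00874848 = 0.00104982
  P(Z=B)·p_B = 0.30 × 0.00920558 = 0.00276167
  P(Z=C)·p_C = 0.32 × 0.00376634 = 0.00120523
  P(Z=D)·p_D = 0.26 × 6.90067e-08 = 1.79417e-08
Denominator: 0.00104982 + 0.00276167 + 0.00120523 + 1.79417e-08 = 0.00501674
P(Regime C | data) ≈ 0.2402

0.2402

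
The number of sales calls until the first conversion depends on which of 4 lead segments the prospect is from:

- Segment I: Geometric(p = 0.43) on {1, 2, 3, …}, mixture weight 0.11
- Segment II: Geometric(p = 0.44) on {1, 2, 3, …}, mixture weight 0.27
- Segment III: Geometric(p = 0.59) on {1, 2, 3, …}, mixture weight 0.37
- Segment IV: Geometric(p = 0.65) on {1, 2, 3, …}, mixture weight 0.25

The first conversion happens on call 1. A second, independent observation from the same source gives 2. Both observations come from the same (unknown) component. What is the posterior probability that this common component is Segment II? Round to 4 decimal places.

0.2241

By Bayes' theorem, P(k | x) = w_k f_k(x) / Σ_j w_j f_j(x).
Since both observations come from the same component, the likelihood for component k is f_k(x₁)·f_k(x₂).
  p_I = [0.43] × [0.2451] = 0.105393
  p_II = [0.44] × [0.2464] = 0.108416
  p_III = [0.59] × [0.2419] = 0.142721
  p_IV = [0.65] × [0.2275] = 0.147875
Unnormalised posteriors:
  w_I·p_I = 0.11 × 0.105393 = 0.0115932
  w_II·p_II = 0.27 × 0.108416 = 0.0292723
  w_III·p_III = 0.37 × 0.142721 = 0.0528068
  w_IV·p_IV = 0.25 × 0.147875 = 0.0369687
Evidence: 0.0115932 + 0.0292723 + 0.0528068 + 0.0369687 = 0.130641
So the posterior for Segment II is 0.0292723 / 0.130641 ≈ 0.2241.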